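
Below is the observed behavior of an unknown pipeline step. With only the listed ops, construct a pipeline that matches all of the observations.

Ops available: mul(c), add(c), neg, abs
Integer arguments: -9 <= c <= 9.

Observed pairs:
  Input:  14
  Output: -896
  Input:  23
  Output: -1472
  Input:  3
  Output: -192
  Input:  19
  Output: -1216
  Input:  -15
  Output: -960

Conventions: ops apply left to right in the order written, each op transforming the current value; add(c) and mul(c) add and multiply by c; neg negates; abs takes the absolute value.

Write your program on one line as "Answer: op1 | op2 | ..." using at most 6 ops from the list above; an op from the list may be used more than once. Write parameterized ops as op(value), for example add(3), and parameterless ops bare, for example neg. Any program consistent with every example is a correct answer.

neg | mul(8) | mul(8) | abs | neg

Check, running the answer program on each example:
  14 -> -14 -> -112 -> -896 -> 896 -> -896
  23 -> -23 -> -184 -> -1472 -> 1472 -> -1472
  3 -> -3 -> -24 -> -192 -> 192 -> -192
  19 -> -19 -> -152 -> -1216 -> 1216 -> -1216
  -15 -> 15 -> 120 -> 960 -> 960 -> -960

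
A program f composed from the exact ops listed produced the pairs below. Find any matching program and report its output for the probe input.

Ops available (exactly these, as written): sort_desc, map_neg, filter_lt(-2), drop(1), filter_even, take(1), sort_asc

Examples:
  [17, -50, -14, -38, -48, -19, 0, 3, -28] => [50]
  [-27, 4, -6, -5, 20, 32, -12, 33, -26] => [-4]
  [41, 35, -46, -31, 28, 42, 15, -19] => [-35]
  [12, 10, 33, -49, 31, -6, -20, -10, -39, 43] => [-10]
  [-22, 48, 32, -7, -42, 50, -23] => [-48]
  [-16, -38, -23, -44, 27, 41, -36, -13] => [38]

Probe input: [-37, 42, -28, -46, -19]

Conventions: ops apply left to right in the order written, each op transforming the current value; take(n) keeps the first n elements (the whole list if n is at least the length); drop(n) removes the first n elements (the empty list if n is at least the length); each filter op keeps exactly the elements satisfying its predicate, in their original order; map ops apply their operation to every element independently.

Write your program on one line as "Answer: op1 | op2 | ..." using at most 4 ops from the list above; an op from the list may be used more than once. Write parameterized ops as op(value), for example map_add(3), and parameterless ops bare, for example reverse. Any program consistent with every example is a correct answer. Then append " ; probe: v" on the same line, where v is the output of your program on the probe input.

map_neg | drop(1) | take(1) ; probe: [-42]

Check, running the answer program on each example:
  [17, -50, -14, -38, -48, -19, 0, 3, -28] -> [-17, 50, 14, 38, 48, 19, 0, -3, 28] -> [50, 14, 38, 48, 19, 0, -3, 28] -> [50]
  [-27, 4, -6, -5, 20, 32, -12, 33, -26] -> [27, -4, 6, 5, -20, -32, 12, -33, 26] -> [-4, 6, 5, -20, -32, 12, -33, 26] -> [-4]
  [41, 35, -46, -31, 28, 42, 15, -19] -> [-41, -35, 46, 31, -28, -42, -15, 19] -> [-35, 46, 31, -28, -42, -15, 19] -> [-35]
  [12, 10, 33, -49, 31, -6, -20, -10, -39, 43] -> [-12, -10, -33, 49, -31, 6, 20, 10, 39, -43] -> [-10, -33, 49, -31, 6, 20, 10, 39, -43] -> [-10]
  [-22, 48, 32, -7, -42, 50, -23] -> [22, -48, -32, 7, 42, -50, 23] -> [-48, -32, 7, 42, -50, 23] -> [-48]
  [-16, -38, -23, -44, 27, 41, -36, -13] -> [16, 38, 23, 44, -27, -41, 36, 13] -> [38, 23, 44, -27, -41, 36, 13] -> [38]
  probe: [-37, 42, -28, -46, -19] -> [37, -42, 28, 46, 19] -> [-42, 28, 46, 19] -> [-42]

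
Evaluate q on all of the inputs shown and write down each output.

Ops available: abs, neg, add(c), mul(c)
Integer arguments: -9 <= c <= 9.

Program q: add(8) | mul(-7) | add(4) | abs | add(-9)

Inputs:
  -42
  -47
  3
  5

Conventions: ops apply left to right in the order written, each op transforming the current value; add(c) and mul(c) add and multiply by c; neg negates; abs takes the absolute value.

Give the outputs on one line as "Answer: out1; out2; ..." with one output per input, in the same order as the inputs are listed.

Execution, op by op:
  -42 -> -34 -> 238 -> 242 -> 242 -> 233
  -47 -> -39 -> 273 -> 277 -> 277 -> 268
  3 -> 11 -> -77 -> -73 -> 73 -> 64
  5 -> 13 -> -91 -> -87 -> 87 -> 78

233; 268; 64; 78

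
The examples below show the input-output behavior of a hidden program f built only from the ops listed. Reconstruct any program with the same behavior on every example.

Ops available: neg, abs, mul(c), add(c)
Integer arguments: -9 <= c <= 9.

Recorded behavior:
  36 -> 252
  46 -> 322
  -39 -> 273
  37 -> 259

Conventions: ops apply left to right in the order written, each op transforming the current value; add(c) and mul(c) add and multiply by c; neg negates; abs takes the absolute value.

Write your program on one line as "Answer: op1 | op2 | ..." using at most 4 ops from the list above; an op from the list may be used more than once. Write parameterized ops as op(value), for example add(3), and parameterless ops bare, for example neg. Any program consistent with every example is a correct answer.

neg | mul(7) | abs

Check, running the answer program on each example:
  36 -> -36 -> -252 -> 252
  46 -> -46 -> -322 -> 322
  -39 -> 39 -> 273 -> 273
  37 -> -37 -> -259 -> 259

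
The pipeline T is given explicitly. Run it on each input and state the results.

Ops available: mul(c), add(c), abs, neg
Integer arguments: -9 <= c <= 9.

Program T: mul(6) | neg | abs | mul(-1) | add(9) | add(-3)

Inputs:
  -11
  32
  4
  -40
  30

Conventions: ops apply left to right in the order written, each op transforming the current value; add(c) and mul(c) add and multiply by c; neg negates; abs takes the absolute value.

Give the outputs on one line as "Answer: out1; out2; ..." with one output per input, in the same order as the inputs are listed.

-60; -186; -18; -234; -174

Execution, op by op:
  -11 -> -66 -> 66 -> 66 -> -66 -> -57 -> -60
  32 -> 192 -> -192 -> 192 -> -192 -> -183 -> -186
  4 -> 24 -> -24 -> 24 -> -24 -> -15 -> -18
  -40 -> -240 -> 240 -> 240 -> -240 -> -231 -> -234
  30 -> 180 -> -180 -> 180 -> -180 -> -171 -> -174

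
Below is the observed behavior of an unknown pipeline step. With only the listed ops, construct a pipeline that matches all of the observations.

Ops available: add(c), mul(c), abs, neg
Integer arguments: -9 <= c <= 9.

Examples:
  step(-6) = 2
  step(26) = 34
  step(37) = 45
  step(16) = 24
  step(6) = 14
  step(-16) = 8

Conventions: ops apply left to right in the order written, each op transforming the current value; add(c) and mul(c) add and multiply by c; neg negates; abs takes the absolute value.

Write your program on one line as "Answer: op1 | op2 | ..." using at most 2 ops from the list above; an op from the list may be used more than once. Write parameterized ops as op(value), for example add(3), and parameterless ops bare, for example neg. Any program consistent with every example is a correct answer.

add(8) | abs

Check, running the answer program on each example:
  -6 -> 2 -> 2
  26 -> 34 -> 34
  37 -> 45 -> 45
  16 -> 24 -> 24
  6 -> 14 -> 14
  -16 -> -8 -> 8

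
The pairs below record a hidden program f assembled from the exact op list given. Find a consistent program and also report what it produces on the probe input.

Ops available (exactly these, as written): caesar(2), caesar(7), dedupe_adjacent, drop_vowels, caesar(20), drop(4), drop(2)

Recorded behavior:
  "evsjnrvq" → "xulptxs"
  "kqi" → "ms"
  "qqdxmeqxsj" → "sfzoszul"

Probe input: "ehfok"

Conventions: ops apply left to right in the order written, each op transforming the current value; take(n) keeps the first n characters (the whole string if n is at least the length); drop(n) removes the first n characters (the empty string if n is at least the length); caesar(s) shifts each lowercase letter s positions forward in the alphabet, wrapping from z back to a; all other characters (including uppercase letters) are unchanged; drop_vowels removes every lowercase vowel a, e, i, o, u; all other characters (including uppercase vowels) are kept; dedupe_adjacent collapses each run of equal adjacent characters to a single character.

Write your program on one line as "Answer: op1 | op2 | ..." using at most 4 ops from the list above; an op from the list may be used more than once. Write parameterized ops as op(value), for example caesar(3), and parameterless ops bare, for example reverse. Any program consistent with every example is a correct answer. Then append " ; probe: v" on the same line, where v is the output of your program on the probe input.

drop_vowels | dedupe_adjacent | caesar(2) ; probe: "jhm"

Check, running the answer program on each example:
  "evsjnrvq" -> "vsjnrvq" -> "vsjnrvq" -> "xulptxs"
  "kqi" -> "kq" -> "kq" -> "ms"
  "qqdxmeqxsj" -> "qqdxmqxsj" -> "qdxmqxsj" -> "sfzoszul"
  probe: "ehfok" -> "hfk" -> "hfk" -> "jhm"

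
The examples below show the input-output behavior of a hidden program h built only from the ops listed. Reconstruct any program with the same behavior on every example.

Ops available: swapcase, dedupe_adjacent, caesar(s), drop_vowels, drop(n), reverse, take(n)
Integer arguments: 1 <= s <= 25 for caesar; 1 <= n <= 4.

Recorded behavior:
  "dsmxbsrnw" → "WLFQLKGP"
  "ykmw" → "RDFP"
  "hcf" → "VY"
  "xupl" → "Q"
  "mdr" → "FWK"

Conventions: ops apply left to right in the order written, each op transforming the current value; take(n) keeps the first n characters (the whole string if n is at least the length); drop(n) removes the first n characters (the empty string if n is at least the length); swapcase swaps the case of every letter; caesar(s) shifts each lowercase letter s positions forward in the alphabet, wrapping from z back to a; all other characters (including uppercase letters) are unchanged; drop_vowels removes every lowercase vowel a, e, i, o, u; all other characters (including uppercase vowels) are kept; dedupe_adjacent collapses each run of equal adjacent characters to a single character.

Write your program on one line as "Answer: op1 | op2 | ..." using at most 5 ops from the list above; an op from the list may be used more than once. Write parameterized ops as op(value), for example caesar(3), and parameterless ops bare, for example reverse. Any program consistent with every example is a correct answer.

drop_vowels | caesar(19) | drop_vowels | swapcase

Check, running the answer program on each example:
  "dsmxbsrnw" -> "dsmxbsrnw" -> "wlfqulkgp" -> "wlfqlkgp" -> "WLFQLKGP"
  "ykmw" -> "ykmw" -> "rdfp" -> "rdfp" -> "RDFP"
  "hcf" -> "hcf" -> "avy" -> "vy" -> "VY"
  "xupl" -> "xpl" -> "qie" -> "q" -> "Q"
  "mdr" -> "mdr" -> "fwk" -> "fwk" -> "FWK"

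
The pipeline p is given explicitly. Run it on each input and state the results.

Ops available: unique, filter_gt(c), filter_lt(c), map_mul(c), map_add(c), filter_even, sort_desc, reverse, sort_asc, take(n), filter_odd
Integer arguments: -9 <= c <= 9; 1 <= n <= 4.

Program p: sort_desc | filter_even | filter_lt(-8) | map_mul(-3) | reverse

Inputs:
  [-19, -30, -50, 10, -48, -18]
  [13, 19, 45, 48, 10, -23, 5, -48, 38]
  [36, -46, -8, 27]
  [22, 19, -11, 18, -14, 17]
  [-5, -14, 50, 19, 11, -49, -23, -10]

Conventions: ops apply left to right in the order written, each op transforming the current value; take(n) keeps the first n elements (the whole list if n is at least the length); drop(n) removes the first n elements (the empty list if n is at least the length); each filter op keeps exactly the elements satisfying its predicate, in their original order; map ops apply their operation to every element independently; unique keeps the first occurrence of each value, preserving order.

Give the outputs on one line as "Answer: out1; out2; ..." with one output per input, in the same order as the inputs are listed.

[150, 144, 90, 54]; [144]; [138]; [42]; [42, 30]

Execution, op by op:
  [-19, -30, -50, 10, -48, -18] -> [10, -18, -19, -30, -48, -50] -> [10, -18, -30, -48, -50] -> [-18, -30, -48, -50] -> [54, 90, 144, 150] -> [150, 144, 90, 54]
  [13, 19, 45, 48, 10, -23, 5, -48, 38] -> [48, 45, 38, 19, 13, 10, 5, -23, -48] -> [48, 38, 10, -48] -> [-48] -> [144] -> [144]
  [36, -46, -8, 27] -> [36, 27, -8, -46] -> [36, -8, -46] -> [-46] -> [138] -> [138]
  [22, 19, -11, 18, -14, 17] -> [22, 19, 18, 17, -11, -14] -> [22, 18, -14] -> [-14] -> [42] -> [42]
  [-5, -14, 50, 19, 11, -49, -23, -10] -> [50, 19, 11, -5, -10, -14, -23, -49] -> [50, -10, -14] -> [-10, -14] -> [30, 42] -> [42, 30]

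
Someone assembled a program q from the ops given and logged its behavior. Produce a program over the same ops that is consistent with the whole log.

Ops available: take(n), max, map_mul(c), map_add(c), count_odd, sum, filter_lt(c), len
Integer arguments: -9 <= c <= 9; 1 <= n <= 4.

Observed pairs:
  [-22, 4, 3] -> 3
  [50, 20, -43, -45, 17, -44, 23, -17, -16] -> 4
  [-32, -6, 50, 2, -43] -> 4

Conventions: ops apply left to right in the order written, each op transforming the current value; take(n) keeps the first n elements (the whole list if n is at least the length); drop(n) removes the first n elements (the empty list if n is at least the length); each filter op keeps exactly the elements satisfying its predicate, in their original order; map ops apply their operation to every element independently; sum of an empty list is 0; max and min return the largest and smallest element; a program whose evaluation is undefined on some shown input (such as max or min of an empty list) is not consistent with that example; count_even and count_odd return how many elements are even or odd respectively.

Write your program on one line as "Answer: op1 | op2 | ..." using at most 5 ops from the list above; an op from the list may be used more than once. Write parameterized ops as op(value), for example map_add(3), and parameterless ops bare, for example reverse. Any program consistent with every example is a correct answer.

filter_lt(9) | take(4) | map_add(-1) | map_mul(6) | len

Check, running the answer program on each example:
  [-22, 4, 3] -> [-22, 4, 3] -> [-22, 4, 3] -> [-23, 3, 2] -> [-138, 18, 12] -> 3
  [50, 20, -43, -45, 17, -44, 23, -17, -16] -> [-43, -45, -44, -17, -16] -> [-43, -45, -44, -17] -> [-44, -46, -45, -18] -> [-264, -276, -270, -108] -> 4
  [-32, -6, 50, 2, -43] -> [-32, -6, 2, -43] -> [-32, -6, 2, -43] -> [-33, -7, 1, -44] -> [-198, -42, 6, -264] -> 4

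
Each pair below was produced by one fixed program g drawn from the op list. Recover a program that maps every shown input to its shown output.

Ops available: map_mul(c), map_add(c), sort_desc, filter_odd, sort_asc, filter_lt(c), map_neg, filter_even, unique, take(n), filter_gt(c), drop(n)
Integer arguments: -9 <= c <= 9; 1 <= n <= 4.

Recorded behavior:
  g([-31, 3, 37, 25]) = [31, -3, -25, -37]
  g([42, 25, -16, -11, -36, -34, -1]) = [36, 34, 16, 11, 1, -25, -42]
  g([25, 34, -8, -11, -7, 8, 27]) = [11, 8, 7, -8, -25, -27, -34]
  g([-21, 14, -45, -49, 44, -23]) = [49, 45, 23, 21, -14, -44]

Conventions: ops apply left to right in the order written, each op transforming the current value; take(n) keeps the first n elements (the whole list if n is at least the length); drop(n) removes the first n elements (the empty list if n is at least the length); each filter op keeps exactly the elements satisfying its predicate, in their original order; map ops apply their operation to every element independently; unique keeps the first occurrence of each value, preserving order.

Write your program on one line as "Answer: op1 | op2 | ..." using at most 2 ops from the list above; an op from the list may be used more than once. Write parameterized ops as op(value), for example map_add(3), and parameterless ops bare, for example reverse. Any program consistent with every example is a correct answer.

map_neg | sort_desc

Check, running the answer program on each example:
  [-31, 3, 37, 25] -> [31, -3, -37, -25] -> [31, -3, -25, -37]
  [42, 25, -16, -11, -36, -34, -1] -> [-42, -25, 16, 11, 36, 34, 1] -> [36, 34, 16, 11, 1, -25, -42]
  [25, 34, -8, -11, -7, 8, 27] -> [-25, -34, 8, 11, 7, -8, -27] -> [11, 8, 7, -8, -25, -27, -34]
  [-21, 14, -45, -49, 44, -23] -> [21, -14, 45, 49, -44, 23] -> [49, 45, 23, 21, -14, -44]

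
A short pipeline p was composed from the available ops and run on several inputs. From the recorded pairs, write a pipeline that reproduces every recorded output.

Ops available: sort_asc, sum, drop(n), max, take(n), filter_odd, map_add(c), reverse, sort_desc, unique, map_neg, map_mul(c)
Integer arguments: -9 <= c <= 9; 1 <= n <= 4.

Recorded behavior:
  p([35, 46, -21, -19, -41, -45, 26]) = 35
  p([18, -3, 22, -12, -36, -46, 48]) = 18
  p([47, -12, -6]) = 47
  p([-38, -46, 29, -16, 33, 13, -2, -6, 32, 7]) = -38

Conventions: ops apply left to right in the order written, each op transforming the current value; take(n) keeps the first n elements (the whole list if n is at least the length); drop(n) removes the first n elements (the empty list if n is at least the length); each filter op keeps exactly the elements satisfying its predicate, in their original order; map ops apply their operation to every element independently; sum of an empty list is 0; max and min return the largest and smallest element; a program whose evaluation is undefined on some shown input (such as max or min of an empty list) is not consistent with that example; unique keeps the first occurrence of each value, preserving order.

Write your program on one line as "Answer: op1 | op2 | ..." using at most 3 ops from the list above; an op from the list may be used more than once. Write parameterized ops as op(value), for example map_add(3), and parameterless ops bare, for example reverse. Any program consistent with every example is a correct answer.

take(1) | max

Check, running the answer program on each example:
  [35, 46, -21, -19, -41, -45, 26] -> [35] -> 35
  [18, -3, 22, -12, -36, -46, 48] -> [18] -> 18
  [47, -12, -6] -> [47] -> 47
  [-38, -46, 29, -16, 33, 13, -2, -6, 32, 7] -> [-38] -> -38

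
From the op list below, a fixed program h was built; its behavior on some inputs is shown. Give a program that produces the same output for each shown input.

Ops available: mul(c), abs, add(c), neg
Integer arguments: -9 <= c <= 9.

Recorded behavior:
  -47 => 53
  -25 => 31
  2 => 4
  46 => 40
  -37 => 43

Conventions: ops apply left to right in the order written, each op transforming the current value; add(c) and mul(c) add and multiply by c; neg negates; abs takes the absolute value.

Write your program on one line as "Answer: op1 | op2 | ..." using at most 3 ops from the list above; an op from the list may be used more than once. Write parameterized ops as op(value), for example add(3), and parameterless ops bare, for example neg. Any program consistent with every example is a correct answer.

neg | add(6) | abs

Check, running the answer program on each example:
  -47 -> 47 -> 53 -> 53
  -25 -> 25 -> 31 -> 31
  2 -> -2 -> 4 -> 4
  46 -> -46 -> -40 -> 40
  -37 -> 37 -> 43 -> 43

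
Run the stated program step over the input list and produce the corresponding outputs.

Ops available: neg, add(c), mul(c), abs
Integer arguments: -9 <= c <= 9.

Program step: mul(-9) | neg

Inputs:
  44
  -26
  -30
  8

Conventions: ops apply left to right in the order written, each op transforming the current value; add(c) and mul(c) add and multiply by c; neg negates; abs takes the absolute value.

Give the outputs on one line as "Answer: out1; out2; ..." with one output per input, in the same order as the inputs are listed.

Execution, op by op:
  44 -> -396 -> 396
  -26 -> 234 -> -234
  -30 -> 270 -> -270
  8 -> -72 -> 72

396; -234; -270; 72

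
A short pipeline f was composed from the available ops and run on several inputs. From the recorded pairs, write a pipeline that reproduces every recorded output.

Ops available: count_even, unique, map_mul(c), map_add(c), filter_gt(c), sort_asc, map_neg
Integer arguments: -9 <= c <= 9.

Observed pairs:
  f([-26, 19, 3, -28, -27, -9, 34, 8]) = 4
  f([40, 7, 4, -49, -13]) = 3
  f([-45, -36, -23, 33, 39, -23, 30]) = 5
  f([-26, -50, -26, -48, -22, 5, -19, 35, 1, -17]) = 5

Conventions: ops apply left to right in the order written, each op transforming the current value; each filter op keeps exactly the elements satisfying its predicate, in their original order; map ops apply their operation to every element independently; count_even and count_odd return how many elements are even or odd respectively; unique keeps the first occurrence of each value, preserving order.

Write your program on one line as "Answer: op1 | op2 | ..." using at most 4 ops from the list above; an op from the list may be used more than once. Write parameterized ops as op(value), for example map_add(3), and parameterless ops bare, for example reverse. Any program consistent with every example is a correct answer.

map_add(7) | map_mul(-7) | count_even

Check, running the answer program on each example:
  [-26, 19, 3, -28, -27, -9, 34, 8] -> [-19, 26, 10, -21, -20, -2, 41, 15] -> [133, -182, -70, 147, 140, 14, -287, -105] -> 4
  [40, 7, 4, -49, -13] -> [47, 14, 11, -42, -6] -> [-329, -98, -77, 294, 42] -> 3
  [-45, -36, -23, 33, 39, -23, 30] -> [-38, -29, -16, 40, 46, -16, 37] -> [266, 203, 112, -280, -322, 112, -259] -> 5
  [-26, -50, -26, -48, -22, 5, -19, 35, 1, -17] -> [-19, -43, -19, -41, -15, 12, -12, 42, 8, -10] -> [133, 301, 133, 287, 105, -84, 84, -294, -56, 70] -> 5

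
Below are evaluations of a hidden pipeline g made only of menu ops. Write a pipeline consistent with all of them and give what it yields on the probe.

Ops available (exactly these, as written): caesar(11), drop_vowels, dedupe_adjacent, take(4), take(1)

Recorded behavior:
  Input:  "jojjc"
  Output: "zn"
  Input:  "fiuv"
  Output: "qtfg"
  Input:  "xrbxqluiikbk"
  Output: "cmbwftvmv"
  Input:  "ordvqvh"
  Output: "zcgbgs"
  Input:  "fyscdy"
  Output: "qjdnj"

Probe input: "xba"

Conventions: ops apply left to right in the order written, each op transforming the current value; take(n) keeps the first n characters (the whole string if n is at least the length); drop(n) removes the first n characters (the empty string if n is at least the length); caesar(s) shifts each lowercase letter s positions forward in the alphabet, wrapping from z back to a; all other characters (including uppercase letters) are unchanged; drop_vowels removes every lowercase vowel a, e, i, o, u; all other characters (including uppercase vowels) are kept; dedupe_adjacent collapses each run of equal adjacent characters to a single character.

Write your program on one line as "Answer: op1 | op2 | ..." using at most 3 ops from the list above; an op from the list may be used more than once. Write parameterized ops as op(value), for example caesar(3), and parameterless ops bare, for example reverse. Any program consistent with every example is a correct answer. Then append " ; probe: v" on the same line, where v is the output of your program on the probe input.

dedupe_adjacent | caesar(11) | drop_vowels ; probe: "ml"

Check, running the answer program on each example:
  "jojjc" -> "jojc" -> "uzun" -> "zn"
  "fiuv" -> "fiuv" -> "qtfg" -> "qtfg"
  "xrbxqluiikbk" -> "xrbxqluikbk" -> "icmibwftvmv" -> "cmbwftvmv"
  "ordvqvh" -> "ordvqvh" -> "zcogbgs" -> "zcgbgs"
  "fyscdy" -> "fyscdy" -> "qjdnoj" -> "qjdnj"
  probe: "xba" -> "xba" -> "iml" -> "ml"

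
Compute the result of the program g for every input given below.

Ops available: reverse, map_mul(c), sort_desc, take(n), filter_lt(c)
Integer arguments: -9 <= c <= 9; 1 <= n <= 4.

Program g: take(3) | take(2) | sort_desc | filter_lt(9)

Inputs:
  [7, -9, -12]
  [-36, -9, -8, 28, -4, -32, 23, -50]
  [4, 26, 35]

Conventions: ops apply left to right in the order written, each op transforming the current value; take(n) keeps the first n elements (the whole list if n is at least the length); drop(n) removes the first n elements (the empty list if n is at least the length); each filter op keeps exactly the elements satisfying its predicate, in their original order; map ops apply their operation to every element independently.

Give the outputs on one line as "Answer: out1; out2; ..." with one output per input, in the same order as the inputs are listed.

[7, -9]; [-9, -36]; [4]

Execution, op by op:
  [7, -9, -12] -> [7, -9, -12] -> [7, -9] -> [7, -9] -> [7, -9]
  [-36, -9, -8, 28, -4, -32, 23, -50] -> [-36, -9, -8] -> [-36, -9] -> [-9, -36] -> [-9, -36]
  [4, 26, 35] -> [4, 26, 35] -> [4, 26] -> [26, 4] -> [4]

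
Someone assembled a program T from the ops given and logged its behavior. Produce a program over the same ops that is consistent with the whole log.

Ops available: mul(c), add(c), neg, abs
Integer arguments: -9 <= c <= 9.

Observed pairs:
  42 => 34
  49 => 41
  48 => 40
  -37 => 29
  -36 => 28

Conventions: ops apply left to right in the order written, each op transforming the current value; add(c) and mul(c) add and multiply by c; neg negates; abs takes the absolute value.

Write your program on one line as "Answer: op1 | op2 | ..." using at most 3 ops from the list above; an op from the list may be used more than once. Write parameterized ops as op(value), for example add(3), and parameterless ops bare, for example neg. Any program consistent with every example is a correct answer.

neg | abs | add(-8)

Check, running the answer program on each example:
  42 -> -42 -> 42 -> 34
  49 -> -49 -> 49 -> 41
  48 -> -48 -> 48 -> 40
  -37 -> 37 -> 37 -> 29
  -36 -> 36 -> 36 -> 28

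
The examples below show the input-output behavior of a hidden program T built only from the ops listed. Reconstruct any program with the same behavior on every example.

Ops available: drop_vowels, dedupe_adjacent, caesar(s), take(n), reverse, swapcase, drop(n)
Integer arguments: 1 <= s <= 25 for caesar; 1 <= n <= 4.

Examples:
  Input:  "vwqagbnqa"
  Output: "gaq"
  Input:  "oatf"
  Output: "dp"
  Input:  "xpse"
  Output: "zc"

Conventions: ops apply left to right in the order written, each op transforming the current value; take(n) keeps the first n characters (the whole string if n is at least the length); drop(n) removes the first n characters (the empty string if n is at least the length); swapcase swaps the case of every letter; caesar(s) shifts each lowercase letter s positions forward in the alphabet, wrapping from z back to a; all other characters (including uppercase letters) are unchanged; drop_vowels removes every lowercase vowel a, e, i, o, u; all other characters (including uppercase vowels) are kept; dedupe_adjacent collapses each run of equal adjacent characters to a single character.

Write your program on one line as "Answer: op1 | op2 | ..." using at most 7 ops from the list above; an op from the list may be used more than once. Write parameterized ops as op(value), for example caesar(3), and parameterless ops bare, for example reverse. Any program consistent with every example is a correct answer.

swapcase | drop(1) | take(4) | swapcase | drop_vowels | caesar(10)

Check, running the answer program on each example:
  "vwqagbnqa" -> "VWQAGBNQA" -> "WQAGBNQA" -> "WQAG" -> "wqag" -> "wqg" -> "gaq"
  "oatf" -> "OATF" -> "ATF" -> "ATF" -> "atf" -> "tf" -> "dp"
  "xpse" -> "XPSE" -> "PSE" -> "PSE" -> "pse" -> "ps" -> "zc"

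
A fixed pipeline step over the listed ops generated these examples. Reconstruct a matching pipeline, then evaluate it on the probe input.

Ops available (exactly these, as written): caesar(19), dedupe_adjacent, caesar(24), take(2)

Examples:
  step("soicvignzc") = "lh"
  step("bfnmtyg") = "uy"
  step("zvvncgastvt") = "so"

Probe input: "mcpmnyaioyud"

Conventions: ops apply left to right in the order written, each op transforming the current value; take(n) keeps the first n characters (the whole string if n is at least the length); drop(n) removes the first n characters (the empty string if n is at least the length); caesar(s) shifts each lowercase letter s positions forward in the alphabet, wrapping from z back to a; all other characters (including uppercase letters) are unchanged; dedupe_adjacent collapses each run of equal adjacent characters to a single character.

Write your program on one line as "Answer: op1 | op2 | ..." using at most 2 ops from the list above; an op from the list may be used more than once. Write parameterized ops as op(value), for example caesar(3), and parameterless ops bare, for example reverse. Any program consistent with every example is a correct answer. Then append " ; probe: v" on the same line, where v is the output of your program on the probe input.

take(2) | caesar(19) ; probe: "fv"

Check, running the answer program on each example:
  "soicvignzc" -> "so" -> "lh"
  "bfnmtyg" -> "bf" -> "uy"
  "zvvncgastvt" -> "zv" -> "so"
  probe: "mcpmnyaioyud" -> "mc" -> "fv"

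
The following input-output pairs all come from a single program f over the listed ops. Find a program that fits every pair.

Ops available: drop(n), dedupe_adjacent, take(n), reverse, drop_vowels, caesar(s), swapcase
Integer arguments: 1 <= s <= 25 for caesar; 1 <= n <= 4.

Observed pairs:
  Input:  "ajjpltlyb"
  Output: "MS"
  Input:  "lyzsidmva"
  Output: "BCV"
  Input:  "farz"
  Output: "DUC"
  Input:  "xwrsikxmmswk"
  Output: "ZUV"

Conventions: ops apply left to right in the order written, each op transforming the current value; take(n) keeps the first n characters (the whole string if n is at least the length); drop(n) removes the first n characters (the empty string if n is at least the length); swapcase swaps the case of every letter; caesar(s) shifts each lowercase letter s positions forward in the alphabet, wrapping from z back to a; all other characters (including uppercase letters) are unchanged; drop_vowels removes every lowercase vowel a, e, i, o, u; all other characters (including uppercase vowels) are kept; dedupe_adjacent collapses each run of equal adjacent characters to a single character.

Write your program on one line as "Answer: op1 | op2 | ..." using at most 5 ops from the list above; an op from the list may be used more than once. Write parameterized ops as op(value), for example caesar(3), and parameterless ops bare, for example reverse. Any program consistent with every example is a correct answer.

take(4) | caesar(3) | dedupe_adjacent | drop(1) | swapcase

Check, running the answer program on each example:
  "ajjpltlyb" -> "ajjp" -> "dmms" -> "dms" -> "ms" -> "MS"
  "lyzsidmva" -> "lyzs" -> "obcv" -> "obcv" -> "bcv" -> "BCV"
  "farz" -> "farz" -> "iduc" -> "iduc" -> "duc" -> "DUC"
  "xwrsikxmmswk" -> "xwrs" -> "azuv" -> "azuv" -> "zuv" -> "ZUV"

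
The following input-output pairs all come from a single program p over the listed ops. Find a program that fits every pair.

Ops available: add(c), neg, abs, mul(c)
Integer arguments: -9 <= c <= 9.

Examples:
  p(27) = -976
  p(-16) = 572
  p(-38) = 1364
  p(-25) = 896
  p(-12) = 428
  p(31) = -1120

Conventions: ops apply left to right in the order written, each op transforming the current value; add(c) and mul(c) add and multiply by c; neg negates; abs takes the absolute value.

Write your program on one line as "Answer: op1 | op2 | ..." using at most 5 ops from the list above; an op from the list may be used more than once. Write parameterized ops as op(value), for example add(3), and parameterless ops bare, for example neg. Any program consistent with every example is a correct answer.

mul(-9) | mul(4) | neg | add(4) | neg

Check, running the answer program on each example:
  27 -> -243 -> -972 -> 972 -> 976 -> -976
  -16 -> 144 -> 576 -> -576 -> -572 -> 572
  -38 -> 342 -> 1368 -> -1368 -> -1364 -> 1364
  -25 -> 225 -> 900 -> -900 -> -896 -> 896
  -12 -> 108 -> 432 -> -432 -> -428 -> 428
  31 -> -279 -> -1116 -> 1116 -> 1120 -> -1120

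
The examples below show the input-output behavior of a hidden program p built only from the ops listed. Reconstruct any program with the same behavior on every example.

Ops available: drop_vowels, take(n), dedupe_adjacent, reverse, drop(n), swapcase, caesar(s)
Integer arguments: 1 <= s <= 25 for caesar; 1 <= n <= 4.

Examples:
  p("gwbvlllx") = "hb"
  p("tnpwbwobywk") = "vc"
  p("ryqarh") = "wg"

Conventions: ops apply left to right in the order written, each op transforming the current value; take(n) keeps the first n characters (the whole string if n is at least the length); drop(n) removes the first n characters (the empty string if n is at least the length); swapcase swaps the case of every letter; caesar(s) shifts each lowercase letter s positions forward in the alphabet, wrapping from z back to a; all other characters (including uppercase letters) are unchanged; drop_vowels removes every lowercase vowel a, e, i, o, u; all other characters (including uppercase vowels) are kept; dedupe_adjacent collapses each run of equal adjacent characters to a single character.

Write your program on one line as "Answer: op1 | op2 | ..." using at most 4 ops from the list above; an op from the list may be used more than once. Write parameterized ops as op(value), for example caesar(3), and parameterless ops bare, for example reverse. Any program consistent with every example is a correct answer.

take(4) | drop(2) | caesar(8) | caesar(24)

Check, running the answer program on each example:
  "gwbvlllx" -> "gwbv" -> "bv" -> "jd" -> "hb"
  "tnpwbwobywk" -> "tnpw" -> "pw" -> "xe" -> "vc"
  "ryqarh" -> "ryqa" -> "qa" -> "yi" -> "wg"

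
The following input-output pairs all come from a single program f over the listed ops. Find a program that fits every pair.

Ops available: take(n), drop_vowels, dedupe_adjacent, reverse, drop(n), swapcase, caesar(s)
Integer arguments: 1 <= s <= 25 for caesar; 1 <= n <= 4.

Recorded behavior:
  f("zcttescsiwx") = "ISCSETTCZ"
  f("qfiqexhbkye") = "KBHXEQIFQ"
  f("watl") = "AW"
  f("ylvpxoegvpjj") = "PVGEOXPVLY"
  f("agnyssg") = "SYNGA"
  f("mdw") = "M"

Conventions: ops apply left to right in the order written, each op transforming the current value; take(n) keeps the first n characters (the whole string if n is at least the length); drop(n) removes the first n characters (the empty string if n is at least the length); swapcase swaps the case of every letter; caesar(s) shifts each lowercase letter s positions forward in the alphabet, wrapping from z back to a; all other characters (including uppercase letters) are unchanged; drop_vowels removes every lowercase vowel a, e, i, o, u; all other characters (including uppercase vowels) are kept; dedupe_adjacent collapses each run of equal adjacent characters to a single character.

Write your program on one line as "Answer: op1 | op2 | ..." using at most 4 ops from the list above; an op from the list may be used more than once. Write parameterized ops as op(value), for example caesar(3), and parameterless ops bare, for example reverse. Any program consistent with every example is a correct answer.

reverse | drop(2) | swapcase

Check, running the answer program on each example:
  "zcttescsiwx" -> "xwiscsettcz" -> "iscsettcz" -> "ISCSETTCZ"
  "qfiqexhbkye" -> "eykbhxeqifq" -> "kbhxeqifq" -> "KBHXEQIFQ"
  "watl" -> "ltaw" -> "aw" -> "AW"
  "ylvpxoegvpjj" -> "jjpvgeoxpvly" -> "pvgeoxpvly" -> "PVGEOXPVLY"
  "agnyssg" -> "gssynga" -> "synga" -> "SYNGA"
  "mdw" -> "wdm" -> "m" -> "M"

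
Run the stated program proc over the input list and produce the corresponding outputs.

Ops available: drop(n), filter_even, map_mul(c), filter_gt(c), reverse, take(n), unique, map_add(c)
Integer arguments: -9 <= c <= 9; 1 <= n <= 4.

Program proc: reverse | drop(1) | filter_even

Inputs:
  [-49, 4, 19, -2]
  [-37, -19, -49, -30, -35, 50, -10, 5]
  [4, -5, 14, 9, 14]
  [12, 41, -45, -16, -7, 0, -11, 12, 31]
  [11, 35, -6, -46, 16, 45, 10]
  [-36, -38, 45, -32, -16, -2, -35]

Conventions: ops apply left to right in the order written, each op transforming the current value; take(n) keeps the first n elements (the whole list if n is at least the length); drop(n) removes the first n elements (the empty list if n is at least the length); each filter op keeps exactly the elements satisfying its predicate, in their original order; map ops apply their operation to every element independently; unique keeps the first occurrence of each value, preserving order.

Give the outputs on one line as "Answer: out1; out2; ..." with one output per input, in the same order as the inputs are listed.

[4]; [-10, 50, -30]; [14, 4]; [12, 0, -16, 12]; [16, -46, -6]; [-2, -16, -32, -38, -36]

Execution, op by op:
  [-49, 4, 19, -2] -> [-2, 19, 4, -49] -> [19, 4, -49] -> [4]
  [-37, -19, -49, -30, -35, 50, -10, 5] -> [5, -10, 50, -35, -30, -49, -19, -37] -> [-10, 50, -35, -30, -49, -19, -37] -> [-10, 50, -30]
  [4, -5, 14, 9, 14] -> [14, 9, 14, -5, 4] -> [9, 14, -5, 4] -> [14, 4]
  [12, 41, -45, -16, -7, 0, -11, 12, 31] -> [31, 12, -11, 0, -7, -16, -45, 41, 12] -> [12, -11, 0, -7, -16, -45, 41, 12] -> [12, 0, -16, 12]
  [11, 35, -6, -46, 16, 45, 10] -> [10, 45, 16, -46, -6, 35, 11] -> [45, 16, -46, -6, 35, 11] -> [16, -46, -6]
  [-36, -38, 45, -32, -16, -2, -35] -> [-35, -2, -16, -32, 45, -38, -36] -> [-2, -16, -32, 45, -38, -36] -> [-2, -16, -32, -38, -36]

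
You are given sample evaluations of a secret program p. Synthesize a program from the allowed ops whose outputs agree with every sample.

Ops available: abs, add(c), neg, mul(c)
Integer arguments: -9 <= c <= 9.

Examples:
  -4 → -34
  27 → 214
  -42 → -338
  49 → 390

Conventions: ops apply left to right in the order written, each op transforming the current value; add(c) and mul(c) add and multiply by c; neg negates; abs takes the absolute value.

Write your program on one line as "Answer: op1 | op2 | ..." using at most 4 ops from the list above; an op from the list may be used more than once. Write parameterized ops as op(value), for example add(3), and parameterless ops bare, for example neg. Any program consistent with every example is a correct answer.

mul(8) | neg | add(2) | neg

Check, running the answer program on each example:
  -4 -> -32 -> 32 -> 34 -> -34
  27 -> 216 -> -216 -> -214 -> 214
  -42 -> -336 -> 336 -> 338 -> -338
  49 -> 392 -> -392 -> -390 -> 390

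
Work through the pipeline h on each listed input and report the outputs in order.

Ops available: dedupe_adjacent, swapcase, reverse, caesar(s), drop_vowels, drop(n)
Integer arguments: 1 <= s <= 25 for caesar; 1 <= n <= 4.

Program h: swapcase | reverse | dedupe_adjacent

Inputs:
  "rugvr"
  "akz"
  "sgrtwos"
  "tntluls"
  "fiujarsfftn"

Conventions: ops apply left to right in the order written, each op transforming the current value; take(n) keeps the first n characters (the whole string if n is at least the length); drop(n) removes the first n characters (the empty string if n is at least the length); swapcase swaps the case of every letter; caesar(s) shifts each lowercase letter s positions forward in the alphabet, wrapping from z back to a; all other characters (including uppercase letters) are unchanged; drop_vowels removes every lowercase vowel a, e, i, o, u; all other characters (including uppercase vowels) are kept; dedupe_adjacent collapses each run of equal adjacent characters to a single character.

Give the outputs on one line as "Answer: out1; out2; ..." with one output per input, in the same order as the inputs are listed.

"RVGUR"; "ZKA"; "SOWTRGS"; "SLULTNT"; "NTFSRAJUIF"

Execution, op by op:
  "rugvr" -> "RUGVR" -> "RVGUR" -> "RVGUR"
  "akz" -> "AKZ" -> "ZKA" -> "ZKA"
  "sgrtwos" -> "SGRTWOS" -> "SOWTRGS" -> "SOWTRGS"
  "tntluls" -> "TNTLULS" -> "SLULTNT" -> "SLULTNT"
  "fiujarsfftn" -> "FIUJARSFFTN" -> "NTFFSRAJUIF" -> "NTFSRAJUIF"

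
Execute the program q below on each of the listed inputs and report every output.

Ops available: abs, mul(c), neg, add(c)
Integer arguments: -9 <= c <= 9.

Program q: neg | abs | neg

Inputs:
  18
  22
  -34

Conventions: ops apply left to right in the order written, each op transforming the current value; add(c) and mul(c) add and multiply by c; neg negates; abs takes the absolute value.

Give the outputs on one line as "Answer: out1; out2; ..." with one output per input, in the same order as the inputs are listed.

-18; -22; -34

Execution, op by op:
  18 -> -18 -> 18 -> -18
  22 -> -22 -> 22 -> -22
  -34 -> 34 -> 34 -> -34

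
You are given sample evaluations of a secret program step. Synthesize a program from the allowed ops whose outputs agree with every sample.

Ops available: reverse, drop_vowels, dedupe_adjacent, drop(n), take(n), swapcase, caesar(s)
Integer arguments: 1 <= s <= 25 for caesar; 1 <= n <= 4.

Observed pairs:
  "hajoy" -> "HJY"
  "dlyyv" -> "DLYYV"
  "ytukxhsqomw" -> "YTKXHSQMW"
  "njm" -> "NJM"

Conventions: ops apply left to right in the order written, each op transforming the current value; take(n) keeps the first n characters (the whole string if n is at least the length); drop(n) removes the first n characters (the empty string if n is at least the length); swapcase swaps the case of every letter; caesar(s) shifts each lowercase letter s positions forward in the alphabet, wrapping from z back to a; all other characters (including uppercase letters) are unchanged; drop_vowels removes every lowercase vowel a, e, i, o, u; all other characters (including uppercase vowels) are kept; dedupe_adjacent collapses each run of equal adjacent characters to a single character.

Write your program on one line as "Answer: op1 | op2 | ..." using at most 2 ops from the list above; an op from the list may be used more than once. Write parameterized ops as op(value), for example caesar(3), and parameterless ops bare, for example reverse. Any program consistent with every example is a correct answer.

drop_vowels | swapcase

Check, running the answer program on each example:
  "hajoy" -> "hjy" -> "HJY"
  "dlyyv" -> "dlyyv" -> "DLYYV"
  "ytukxhsqomw" -> "ytkxhsqmw" -> "YTKXHSQMW"
  "njm" -> "njm" -> "NJM"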